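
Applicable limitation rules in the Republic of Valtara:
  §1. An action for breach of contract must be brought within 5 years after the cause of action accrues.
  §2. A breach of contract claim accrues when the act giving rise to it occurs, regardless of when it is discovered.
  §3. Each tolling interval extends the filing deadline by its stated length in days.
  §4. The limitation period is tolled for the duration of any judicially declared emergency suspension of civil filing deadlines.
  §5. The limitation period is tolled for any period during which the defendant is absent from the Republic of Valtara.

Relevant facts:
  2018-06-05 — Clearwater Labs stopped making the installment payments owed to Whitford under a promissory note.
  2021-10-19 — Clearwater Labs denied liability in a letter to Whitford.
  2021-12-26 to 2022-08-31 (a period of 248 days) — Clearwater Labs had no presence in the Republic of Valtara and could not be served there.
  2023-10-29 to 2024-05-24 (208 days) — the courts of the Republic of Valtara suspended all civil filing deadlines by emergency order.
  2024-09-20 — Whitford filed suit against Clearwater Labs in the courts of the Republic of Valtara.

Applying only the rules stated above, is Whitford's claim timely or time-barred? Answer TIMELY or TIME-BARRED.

The limitation period began to run on 2018-06-05.
The untolled deadline — 5 years after 2018-06-05 — is 2023-06-05.
The defendant's absence from the jurisdiction from 2021-12-26 to 2022-08-31 tolled the period for 248 days, extending the deadline to 2024-02-08.
The period was tolled for 208 days by the emergency suspension of filing deadlines (2023-10-29 to 2024-05-24), pushing the deadline to 2024-09-03.
The other events in the timeline have no effect on the limitation period under the stated rules.
The 2024-09-20 filing falls after the 2024-09-03 deadline; the claim is time-barred.

TIME-BARRED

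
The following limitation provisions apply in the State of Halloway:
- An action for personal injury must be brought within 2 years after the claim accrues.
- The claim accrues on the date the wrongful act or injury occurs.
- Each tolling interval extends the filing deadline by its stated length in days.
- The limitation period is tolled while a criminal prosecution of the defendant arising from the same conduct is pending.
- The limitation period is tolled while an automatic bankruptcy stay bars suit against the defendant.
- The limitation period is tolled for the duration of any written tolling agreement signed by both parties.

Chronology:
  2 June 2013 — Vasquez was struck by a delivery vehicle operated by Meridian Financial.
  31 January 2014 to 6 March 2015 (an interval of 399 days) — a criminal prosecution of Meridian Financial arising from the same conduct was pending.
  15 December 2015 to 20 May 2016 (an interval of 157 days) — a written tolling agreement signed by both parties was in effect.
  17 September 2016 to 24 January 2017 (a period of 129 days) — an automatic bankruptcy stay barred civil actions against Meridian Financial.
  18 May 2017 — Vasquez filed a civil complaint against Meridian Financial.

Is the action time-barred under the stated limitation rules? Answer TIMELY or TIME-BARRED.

The limitation period began to run on 2 June 2013.
Adding the 2 years base period to 2 June 2013 gives a deadline of 2 June 2015, before any tolling.
The period was tolled for 399 days by the pending criminal prosecution (31 January 2014 to 6 March 2015), pushing the deadline to 5 July 2016.
Because the written tolling agreement ran from 15 December 2015 to 20 May 2016, the deadline is extended by 157 days to 9 December 2016.
The automatic bankruptcy stay from 17 September 2016 to 24 January 2017 tolled the period for 129 days, extending the deadline to 17 April 2017.
Filing on 18 May 2017 missed the 17 April 2017 deadline — the action is time-barred.

TIME-BARRED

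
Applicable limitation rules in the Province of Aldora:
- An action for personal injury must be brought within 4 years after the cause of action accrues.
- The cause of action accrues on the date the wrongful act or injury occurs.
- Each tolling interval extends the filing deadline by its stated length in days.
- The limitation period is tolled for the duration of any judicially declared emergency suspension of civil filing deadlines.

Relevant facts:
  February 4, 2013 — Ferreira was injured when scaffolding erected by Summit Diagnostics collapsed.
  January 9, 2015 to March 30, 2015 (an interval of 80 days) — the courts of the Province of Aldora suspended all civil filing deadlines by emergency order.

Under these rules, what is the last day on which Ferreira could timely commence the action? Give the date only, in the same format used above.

The cause of action accrued on February 4, 2013, the date of the act.
Adding the 4 years base period to February 4, 2013 gives a deadline of February 4, 2017, before any tolling.
The period was tolled for 80 days by the emergency suspension of filing deadlines (January 9, 2015 to March 30, 2015), pushing the deadline to April 25, 2017.

April 25, 2017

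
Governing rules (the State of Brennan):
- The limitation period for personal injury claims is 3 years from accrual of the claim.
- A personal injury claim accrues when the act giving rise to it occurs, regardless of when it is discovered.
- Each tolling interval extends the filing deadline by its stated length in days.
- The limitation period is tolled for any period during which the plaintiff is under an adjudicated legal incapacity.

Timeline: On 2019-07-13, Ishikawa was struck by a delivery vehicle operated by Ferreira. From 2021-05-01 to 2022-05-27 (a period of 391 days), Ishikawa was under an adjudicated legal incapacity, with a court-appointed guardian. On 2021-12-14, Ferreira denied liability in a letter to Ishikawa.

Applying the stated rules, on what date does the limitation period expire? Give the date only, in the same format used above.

The claim accrued on 2019-07-13, when the wrongful act occurred.
The untolled deadline — 3 years after 2019-07-13 — is 2022-07-13.
Because the plaintiff's legal incapacity ran from 2021-05-01 to 2022-05-27, the deadline is extended by 391 days to 2023-08-08.
The other events in the timeline have no effect on the limitation period under the stated rules.

2023-08-08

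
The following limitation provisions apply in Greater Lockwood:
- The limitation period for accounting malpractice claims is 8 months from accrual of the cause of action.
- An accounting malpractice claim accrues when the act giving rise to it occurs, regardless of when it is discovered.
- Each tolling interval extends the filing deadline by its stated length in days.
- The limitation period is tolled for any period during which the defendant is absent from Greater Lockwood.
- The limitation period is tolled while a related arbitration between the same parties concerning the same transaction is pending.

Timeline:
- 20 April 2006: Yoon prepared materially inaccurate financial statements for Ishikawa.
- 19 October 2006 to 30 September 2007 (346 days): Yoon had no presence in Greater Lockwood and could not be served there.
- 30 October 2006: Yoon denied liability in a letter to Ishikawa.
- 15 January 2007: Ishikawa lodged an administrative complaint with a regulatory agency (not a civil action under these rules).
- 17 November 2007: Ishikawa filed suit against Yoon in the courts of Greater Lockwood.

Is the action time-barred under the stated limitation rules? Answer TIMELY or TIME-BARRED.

The claim accrued on 20 April 2006, when the wrongful act occurred.
The untolled deadline — 8 months after 20 April 2006 — is 20 December 2006.
Because the defendant's absence from the jurisdiction ran from 19 October 2006 to 30 September 2007, the deadline is extended by 346 days to 1 December 2007.
None of the other events listed affects the running of the period under the stated rules.
The 17 November 2007 filing precedes the 1 December 2007 deadline; the claim is timely.

TIMELY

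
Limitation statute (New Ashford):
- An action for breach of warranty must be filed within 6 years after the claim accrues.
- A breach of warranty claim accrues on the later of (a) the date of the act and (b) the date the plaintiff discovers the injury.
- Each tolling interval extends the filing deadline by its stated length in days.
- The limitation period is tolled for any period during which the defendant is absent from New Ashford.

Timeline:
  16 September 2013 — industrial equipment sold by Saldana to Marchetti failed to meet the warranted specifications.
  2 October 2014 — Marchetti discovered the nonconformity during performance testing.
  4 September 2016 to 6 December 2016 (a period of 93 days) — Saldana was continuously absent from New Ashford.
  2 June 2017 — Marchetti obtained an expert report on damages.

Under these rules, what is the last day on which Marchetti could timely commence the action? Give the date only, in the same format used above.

3 January 2021

The claim accrued on 2 October 2014 — the later of the 16 September 2013 act and the 2 October 2014 discovery.
The untolled deadline — 6 years after 2 October 2014 — is 2 October 2020.
The defendant's absence from the jurisdiction from 4 September 2016 to 6 December 2016 tolled the period for 93 days, extending the deadline to 3 January 2021.
None of the other events listed affects the running of the period under the stated rules.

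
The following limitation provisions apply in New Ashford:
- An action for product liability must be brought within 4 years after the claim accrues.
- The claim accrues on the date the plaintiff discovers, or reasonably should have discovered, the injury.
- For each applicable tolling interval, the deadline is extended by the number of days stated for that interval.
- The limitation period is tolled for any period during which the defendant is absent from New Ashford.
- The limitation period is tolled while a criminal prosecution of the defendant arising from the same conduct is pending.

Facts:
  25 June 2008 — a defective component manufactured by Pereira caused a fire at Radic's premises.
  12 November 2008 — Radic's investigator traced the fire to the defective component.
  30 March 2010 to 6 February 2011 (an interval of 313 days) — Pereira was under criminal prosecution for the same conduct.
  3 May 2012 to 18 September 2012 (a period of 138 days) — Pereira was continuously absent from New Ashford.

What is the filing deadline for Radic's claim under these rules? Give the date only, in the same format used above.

Under the discovery rule, the claim accrued on 12 November 2008, when Radic discovered the injury — not on the 25 June 2008 date of the underlying act.
4 years from 12 November 2008 is 12 November 2012.
The pending criminal prosecution from 30 March 2010 to 6 February 2011 tolled the period for 313 days, extending the deadline to 21 September 2013.
The period was tolled for 138 days by the defendant's absence from the jurisdiction (3 May 2012 to 18 September 2012), pushing the deadline to 6 February 2014.

6 February 2014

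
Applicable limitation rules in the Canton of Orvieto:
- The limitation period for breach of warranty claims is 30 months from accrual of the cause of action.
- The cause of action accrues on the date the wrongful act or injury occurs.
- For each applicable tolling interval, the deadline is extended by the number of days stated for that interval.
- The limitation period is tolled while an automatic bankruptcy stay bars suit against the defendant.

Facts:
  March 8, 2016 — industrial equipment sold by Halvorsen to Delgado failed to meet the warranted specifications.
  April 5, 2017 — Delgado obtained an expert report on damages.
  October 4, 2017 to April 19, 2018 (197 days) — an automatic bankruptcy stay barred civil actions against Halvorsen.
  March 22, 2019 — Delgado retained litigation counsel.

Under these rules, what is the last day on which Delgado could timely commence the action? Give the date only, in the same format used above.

The limitation period began to run on March 8, 2016.
Adding the 30 months base period to March 8, 2016 gives a deadline of September 8, 2018, before any tolling.
The automatic bankruptcy stay from October 4, 2017 to April 19, 2018 tolled the period for 197 days, extending the deadline to March 24, 2019.
Nothing else in the chronology tolls or restarts the period.

March 24, 2019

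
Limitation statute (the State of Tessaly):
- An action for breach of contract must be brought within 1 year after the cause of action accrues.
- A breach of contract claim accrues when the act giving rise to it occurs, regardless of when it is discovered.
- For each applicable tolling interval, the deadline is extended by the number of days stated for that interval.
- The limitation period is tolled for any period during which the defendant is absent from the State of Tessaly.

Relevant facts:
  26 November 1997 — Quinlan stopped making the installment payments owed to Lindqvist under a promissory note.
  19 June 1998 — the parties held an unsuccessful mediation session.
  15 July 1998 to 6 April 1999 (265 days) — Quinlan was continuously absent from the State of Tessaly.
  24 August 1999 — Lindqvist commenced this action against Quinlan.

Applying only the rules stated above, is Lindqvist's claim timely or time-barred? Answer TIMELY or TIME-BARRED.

TIME-BARRED

The limitation period began to run on 26 November 1997.
The untolled deadline — 1 year after 26 November 1997 — is 26 November 1998.
The period was tolled for 265 days by the defendant's absence from the jurisdiction (15 July 1998 to 6 April 1999), pushing the deadline to 18 August 1999.
The other events in the timeline have no effect on the limitation period under the stated rules.
The 24 August 1999 filing falls after the 18 August 1999 deadline; the claim is time-barred.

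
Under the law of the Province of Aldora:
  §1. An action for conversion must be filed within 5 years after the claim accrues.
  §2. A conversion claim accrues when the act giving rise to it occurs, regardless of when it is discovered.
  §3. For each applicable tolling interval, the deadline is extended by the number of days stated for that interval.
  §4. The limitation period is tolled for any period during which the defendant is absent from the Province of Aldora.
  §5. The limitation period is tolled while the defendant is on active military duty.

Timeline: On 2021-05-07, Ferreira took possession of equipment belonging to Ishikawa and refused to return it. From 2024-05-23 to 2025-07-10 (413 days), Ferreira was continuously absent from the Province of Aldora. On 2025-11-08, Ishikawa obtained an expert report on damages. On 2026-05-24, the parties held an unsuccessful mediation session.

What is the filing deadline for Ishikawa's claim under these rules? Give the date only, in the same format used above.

The claim accrued on 2021-05-07, the date of the act.
The untolled deadline — 5 years after 2021-05-07 — is 2026-05-07.
The period was tolled for 413 days by the defendant's absence from the jurisdiction (2024-05-23 to 2025-07-10), pushing the deadline to 2027-06-24.
The other events in the timeline have no effect on the limitation period under the stated rules.

2027-06-24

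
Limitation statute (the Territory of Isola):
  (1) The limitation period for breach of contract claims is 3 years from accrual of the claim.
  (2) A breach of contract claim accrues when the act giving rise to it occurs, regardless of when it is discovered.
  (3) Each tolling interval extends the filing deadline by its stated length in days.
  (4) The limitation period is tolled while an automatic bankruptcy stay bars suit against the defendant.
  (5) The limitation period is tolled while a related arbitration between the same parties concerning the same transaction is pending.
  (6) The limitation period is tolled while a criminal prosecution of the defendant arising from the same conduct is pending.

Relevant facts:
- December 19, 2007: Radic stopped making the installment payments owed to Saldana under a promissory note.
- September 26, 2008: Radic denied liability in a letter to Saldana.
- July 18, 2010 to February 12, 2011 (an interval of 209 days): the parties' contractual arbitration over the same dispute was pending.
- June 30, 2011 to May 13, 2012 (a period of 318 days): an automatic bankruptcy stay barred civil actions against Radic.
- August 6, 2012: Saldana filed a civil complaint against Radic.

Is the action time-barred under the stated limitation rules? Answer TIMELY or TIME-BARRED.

The claim accrued on December 19, 2007, the date of the act.
Adding the 3 years base period to December 19, 2007 gives a deadline of December 19, 2010, before any tolling.
Because the pending related arbitration ran from July 18, 2010 to February 12, 2011, the deadline is extended by 209 days to July 16, 2011.
The period was tolled for 318 days by the automatic bankruptcy stay (June 30, 2011 to May 13, 2012), pushing the deadline to May 29, 2012.
None of the other events listed affects the running of the period under the stated rules.
The August 6, 2012 filing falls after the May 29, 2012 deadline; the claim is time-barred.

TIME-BARRED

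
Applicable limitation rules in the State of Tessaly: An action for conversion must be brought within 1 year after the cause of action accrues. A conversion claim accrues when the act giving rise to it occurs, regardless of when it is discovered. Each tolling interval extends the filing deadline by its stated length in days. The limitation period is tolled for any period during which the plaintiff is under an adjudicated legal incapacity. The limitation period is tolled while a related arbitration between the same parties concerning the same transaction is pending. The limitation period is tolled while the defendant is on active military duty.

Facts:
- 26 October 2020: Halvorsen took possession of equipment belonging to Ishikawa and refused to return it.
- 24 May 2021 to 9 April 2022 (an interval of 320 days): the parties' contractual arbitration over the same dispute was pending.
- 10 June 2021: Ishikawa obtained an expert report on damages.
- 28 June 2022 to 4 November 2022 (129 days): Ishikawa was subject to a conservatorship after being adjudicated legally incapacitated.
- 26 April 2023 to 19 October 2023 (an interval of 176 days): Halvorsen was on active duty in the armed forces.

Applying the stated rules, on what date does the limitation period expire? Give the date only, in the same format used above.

18 January 2023

The cause of action accrued on 26 October 2020, the date of the act.
The untolled deadline — 1 year after 26 October 2020 — is 26 October 2021.
The period was tolled for 320 days by the pending related arbitration (24 May 2021 to 9 April 2022), pushing the deadline to 11 September 2022.
The plaintiff's legal incapacity from 28 June 2022 to 4 November 2022 tolled the period for 129 days, extending the deadline to 18 January 2023.
The defendant's active military service starting 26 April 2023 came too late — the period had run on 18 January 2023 — and so does not extend the deadline.
The other events in the timeline have no effect on the limitation period under the stated rules.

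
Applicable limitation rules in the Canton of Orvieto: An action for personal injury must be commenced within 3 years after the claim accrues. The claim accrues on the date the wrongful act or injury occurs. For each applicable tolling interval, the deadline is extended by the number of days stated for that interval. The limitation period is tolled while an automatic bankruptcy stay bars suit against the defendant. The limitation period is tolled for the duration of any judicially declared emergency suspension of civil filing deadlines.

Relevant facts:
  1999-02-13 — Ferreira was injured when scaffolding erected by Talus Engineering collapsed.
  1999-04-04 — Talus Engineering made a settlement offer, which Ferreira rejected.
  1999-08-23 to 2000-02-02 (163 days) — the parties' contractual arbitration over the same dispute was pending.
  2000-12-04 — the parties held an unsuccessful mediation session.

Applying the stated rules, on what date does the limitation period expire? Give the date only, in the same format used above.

The limitation period began to run on 1999-02-13.
The untolled deadline — 3 years after 1999-02-13 — is 2002-02-13.
No stated provision tolls the period for a pending arbitration, so the interval from 1999-08-23 to 2000-02-02 has no effect on the deadline.
The other events in the timeline have no effect on the limitation period under the stated rules.

2002-02-13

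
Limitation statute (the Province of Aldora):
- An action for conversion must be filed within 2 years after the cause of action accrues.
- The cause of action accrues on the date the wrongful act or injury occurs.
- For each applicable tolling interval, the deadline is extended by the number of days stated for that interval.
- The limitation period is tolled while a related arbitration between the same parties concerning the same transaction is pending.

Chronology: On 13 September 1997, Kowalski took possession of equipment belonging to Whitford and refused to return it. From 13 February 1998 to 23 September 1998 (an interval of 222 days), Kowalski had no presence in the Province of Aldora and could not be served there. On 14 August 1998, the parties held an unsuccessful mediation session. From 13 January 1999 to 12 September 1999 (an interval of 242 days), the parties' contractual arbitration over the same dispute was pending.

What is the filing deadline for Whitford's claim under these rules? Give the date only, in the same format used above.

12 May 2000

The limitation period began to run on 13 September 1997.
The untolled deadline — 2 years after 13 September 1997 — is 13 September 1999.
The pending related arbitration from 13 January 1999 to 12 September 1999 tolled the period for 242 days, extending the deadline to 12 May 2000.
The defendant's absence from the jurisdiction from 13 February 1998 to 23 September 1998 does not toll the period, because no stated rule makes the defendant's absence a tolling event.
Nothing else in the chronology tolls or restarts the period.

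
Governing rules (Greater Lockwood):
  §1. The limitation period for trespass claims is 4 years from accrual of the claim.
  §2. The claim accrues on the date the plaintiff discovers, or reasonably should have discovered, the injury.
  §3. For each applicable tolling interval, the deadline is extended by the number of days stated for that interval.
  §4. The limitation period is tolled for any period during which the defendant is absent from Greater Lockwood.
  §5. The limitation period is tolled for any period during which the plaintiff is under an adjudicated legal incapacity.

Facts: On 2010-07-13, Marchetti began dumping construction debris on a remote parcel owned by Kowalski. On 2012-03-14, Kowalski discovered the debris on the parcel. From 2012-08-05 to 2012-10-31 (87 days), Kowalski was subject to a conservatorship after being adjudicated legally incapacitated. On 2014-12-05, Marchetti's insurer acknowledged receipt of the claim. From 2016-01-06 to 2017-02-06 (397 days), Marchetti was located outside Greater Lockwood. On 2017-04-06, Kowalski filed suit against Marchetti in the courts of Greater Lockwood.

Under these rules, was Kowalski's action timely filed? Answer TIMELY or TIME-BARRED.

The claim did not accrue until Kowalski discovered the injury on 2012-03-14; the 2010-07-13 act date does not start the clock under the stated rule.
The untolled deadline — 4 years after 2012-03-14 — is 2016-03-14.
Because the plaintiff's legal incapacity ran from 2012-08-05 to 2012-10-31, the deadline is extended by 87 days to 2016-06-09.
The defendant's absence from the jurisdiction from 2016-01-06 to 2017-02-06 tolled the period for 397 days, extending the deadline to 2017-07-11.
The other events in the timeline have no effect on the limitation period under the stated rules.
Kowalski filed on 2017-04-06, before the 2017-07-11 deadline, so the action is timely.

TIMELY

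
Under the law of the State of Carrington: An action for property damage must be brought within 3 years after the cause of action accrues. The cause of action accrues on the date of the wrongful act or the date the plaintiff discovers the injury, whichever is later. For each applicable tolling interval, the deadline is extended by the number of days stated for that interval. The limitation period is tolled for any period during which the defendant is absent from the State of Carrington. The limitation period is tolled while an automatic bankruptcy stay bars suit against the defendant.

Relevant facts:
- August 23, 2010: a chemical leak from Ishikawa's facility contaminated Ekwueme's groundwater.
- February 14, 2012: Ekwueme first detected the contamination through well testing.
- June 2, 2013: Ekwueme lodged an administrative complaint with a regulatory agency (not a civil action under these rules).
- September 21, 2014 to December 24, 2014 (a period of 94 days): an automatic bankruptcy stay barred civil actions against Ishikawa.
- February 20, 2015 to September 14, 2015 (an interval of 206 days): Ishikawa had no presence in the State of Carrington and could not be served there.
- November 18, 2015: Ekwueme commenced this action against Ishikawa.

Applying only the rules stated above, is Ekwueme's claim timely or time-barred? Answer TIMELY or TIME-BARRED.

TIMELY

The claim accrued on February 14, 2012 — the later of the August 23, 2010 act and the February 14, 2012 discovery.
3 years from February 14, 2012 is February 14, 2015.
The automatic bankruptcy stay from September 21, 2014 to December 24, 2014 tolled the period for 94 days, extending the deadline to May 19, 2015.
The period was tolled for 206 days by the defendant's absence from the jurisdiction (February 20, 2015 to September 14, 2015), pushing the deadline to December 11, 2015.
Nothing else in the chronology tolls or restarts the period.
Filing on November 18, 2015 beat the December 11, 2015 deadline — the action is timely.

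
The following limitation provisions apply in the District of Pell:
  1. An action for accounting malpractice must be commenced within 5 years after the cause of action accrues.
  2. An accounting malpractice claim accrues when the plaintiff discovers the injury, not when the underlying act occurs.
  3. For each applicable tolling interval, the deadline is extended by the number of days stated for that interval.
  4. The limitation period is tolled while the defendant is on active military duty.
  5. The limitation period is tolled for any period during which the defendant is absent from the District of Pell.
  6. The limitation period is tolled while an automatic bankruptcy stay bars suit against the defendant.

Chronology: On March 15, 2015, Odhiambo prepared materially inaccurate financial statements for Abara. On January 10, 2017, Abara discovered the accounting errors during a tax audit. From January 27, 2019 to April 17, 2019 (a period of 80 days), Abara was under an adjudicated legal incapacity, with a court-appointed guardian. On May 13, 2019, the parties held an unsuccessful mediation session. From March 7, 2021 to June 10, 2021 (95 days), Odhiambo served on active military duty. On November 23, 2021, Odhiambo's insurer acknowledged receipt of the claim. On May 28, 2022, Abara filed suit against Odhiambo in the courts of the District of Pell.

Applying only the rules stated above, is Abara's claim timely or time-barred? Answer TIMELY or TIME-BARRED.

TIME-BARRED

Under the discovery rule, the claim accrued on January 10, 2017, when Abara discovered the injury — not on the March 15, 2015 date of the underlying act.
Adding the 5 years base period to January 10, 2017 gives a deadline of January 10, 2022, before any tolling.
The period was tolled for 95 days by the defendant's active military service (March 7, 2021 to June 10, 2021), pushing the deadline to April 15, 2022.
The plaintiff's legal incapacity from January 27, 2019 to April 17, 2019 does not toll the period, because no stated rule makes the plaintiff's incapacity a tolling event.
None of the other events listed affects the running of the period under the stated rules.
Filing on May 28, 2022 missed the April 15, 2022 deadline — the action is time-barred.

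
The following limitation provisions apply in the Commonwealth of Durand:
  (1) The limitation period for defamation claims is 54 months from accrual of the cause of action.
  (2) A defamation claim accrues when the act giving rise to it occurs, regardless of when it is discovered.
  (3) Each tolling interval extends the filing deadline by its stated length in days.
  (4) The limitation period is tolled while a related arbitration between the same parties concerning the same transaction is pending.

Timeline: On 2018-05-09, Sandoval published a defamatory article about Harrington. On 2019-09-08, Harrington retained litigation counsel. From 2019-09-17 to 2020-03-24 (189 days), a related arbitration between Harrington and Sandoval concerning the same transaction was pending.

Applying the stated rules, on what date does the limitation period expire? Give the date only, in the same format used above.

2023-05-17

The claim accrued on 2018-05-09, when the wrongful act occurred.
Adding the 54 months base period to 2018-05-09 gives a deadline of 2022-11-09, before any tolling.
The period was tolled for 189 days by the pending related arbitration (2019-09-17 to 2020-03-24), pushing the deadline to 2023-05-17.
The other events in the timeline have no effect on the limitation period under the stated rules.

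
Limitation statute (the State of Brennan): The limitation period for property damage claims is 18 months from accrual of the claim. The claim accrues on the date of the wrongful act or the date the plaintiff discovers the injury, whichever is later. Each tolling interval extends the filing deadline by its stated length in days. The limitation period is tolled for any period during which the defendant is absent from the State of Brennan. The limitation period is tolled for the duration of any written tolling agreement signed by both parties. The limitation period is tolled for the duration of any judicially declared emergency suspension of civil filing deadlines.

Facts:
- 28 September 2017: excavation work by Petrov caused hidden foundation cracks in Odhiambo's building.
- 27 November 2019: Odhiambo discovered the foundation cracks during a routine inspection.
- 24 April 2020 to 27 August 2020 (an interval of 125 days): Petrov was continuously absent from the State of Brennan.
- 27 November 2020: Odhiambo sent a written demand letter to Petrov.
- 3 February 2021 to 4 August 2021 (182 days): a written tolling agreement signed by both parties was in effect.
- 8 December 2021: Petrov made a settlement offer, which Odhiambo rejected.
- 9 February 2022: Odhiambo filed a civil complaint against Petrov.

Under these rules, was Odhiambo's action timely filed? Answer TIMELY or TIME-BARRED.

Taking the later of the act (28 September 2017) and discovery (27 November 2019), the claim accrued on 27 November 2019.
Adding the 18 months base period to 27 November 2019 gives a deadline of 27 May 2021, before any tolling.
Because the defendant's absence from the jurisdiction ran from 24 April 2020 to 27 August 2020, the deadline is extended by 125 days to 29 September 2021.
The written tolling agreement from 3 February 2021 to 4 August 2021 tolled the period for 182 days, extending the deadline to 30 March 2022.
None of the other events listed affects the running of the period under the stated rules.
Odhiambo filed on 9 February 2022, before the 30 March 2022 deadline, so the action is timely.

TIMELY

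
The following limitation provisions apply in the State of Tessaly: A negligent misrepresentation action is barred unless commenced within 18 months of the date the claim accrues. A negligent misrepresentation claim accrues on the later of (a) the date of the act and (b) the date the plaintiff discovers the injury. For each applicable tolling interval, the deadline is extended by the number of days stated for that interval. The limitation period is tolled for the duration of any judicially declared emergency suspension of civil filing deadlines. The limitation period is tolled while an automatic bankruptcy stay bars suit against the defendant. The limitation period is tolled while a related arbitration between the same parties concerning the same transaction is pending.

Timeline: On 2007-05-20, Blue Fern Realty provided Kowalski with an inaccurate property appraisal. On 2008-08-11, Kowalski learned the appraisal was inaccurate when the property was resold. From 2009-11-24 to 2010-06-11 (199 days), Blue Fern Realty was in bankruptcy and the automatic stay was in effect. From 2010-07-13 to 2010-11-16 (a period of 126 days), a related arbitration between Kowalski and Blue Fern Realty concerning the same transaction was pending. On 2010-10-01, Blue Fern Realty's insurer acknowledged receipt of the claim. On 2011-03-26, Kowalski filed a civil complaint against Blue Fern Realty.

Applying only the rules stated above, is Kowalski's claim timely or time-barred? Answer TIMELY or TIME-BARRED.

TIME-BARRED

Taking the later of the act (2007-05-20) and discovery (2008-08-11), the claim accrued on 2008-08-11.
The untolled deadline — 18 months after 2008-08-11 — is 2010-02-11.
The period was tolled for 199 days by the automatic bankruptcy stay (2009-11-24 to 2010-06-11), pushing the deadline to 2010-08-29.
Because the pending related arbitration ran from 2010-07-13 to 2010-11-16, the deadline is extended by 126 days to 2011-01-02.
None of the other events listed affects the running of the period under the stated rules.
The 2011-03-26 filing falls after the 2011-01-02 deadline; the claim is time-barred.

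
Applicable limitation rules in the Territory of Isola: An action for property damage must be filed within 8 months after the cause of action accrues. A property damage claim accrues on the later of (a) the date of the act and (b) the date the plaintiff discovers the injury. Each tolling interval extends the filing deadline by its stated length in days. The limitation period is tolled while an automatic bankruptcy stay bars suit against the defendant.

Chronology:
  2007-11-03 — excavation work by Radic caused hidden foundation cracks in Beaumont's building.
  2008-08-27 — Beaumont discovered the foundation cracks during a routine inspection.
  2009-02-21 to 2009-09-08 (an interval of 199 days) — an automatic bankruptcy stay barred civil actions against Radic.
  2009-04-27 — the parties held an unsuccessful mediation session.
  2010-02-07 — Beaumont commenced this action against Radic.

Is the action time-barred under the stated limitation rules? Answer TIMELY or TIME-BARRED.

TIME-BARRED

Taking the later of the act (2007-11-03) and discovery (2008-08-27), the claim accrued on 2008-08-27.
The untolled deadline — 8 months after 2008-08-27 — is 2009-04-27.
Because the automatic bankruptcy stay ran from 2009-02-21 to 2009-09-08, the deadline is extended by 199 days to 2009-11-12.
Nothing else in the chronology tolls or restarts the period.
Beaumont filed on 2010-02-07, after the 2009-11-12 deadline, so the action is time-barred.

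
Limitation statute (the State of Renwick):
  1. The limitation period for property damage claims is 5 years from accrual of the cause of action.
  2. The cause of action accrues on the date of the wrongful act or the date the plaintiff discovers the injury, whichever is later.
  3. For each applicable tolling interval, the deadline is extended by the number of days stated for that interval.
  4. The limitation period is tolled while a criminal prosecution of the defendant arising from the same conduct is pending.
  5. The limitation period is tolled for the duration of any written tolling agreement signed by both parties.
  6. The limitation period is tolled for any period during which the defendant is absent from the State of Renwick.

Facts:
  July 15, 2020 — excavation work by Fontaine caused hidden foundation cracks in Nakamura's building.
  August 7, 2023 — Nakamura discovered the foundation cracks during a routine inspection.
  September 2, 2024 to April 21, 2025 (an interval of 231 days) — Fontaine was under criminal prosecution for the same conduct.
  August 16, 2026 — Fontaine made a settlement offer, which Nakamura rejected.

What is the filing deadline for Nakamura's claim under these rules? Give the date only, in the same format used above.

The claim accrued on August 7, 2023 — the later of the July 15, 2020 act and the August 7, 2023 discovery.
Adding the 5 years base period to August 7, 2023 gives a deadline of August 7, 2028, before any tolling.
The period was tolled for 231 days by the pending criminal prosecution (September 2, 2024 to April 21, 2025), pushing the deadline to March 26, 2029.
The other events in the timeline have no effect on the limitation period under the stated rules.

March 26, 2029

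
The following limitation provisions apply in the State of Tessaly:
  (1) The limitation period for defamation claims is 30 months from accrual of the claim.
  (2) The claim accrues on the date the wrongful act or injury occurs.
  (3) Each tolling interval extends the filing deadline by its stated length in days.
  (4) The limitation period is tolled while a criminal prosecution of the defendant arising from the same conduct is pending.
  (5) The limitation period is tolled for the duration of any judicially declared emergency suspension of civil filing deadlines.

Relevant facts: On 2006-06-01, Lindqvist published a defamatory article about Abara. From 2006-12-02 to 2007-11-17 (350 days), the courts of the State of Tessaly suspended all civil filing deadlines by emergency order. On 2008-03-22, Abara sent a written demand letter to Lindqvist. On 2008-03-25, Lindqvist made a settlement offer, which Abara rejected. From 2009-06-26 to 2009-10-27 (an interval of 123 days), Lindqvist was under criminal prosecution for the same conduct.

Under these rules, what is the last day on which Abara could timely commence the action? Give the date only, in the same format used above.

The claim accrued on 2006-06-01, when the wrongful act occurred.
Adding the 30 months base period to 2006-06-01 gives a deadline of 2008-12-01, before any tolling.
The emergency suspension of filing deadlines from 2006-12-02 to 2007-11-17 tolled the period for 350 days, extending the deadline to 2009-11-16.
Because the pending criminal prosecution ran from 2009-06-26 to 2009-10-27, the deadline is extended by 123 days to 2010-03-19.
Nothing else in the chronology tolls or restarts the period.

2010-03-19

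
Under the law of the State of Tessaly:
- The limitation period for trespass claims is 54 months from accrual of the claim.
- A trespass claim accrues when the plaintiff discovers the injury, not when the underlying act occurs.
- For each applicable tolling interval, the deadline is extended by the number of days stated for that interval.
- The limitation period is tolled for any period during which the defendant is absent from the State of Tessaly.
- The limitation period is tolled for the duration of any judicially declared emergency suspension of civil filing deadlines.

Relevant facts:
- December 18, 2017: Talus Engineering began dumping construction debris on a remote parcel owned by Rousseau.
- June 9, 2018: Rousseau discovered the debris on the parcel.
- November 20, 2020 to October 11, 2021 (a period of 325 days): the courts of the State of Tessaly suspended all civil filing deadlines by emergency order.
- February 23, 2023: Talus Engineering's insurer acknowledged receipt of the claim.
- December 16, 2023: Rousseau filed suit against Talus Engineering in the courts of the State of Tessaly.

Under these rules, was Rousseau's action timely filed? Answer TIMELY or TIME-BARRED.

TIME-BARRED

Accrual is tied to discovery, so the period began on June 9, 2018 rather than on December 18, 2017 when the act occurred.
The untolled deadline — 54 months after June 9, 2018 — is December 9, 2022.
The period was tolled for 325 days by the emergency suspension of filing deadlines (November 20, 2020 to October 11, 2021), pushing the deadline to October 30, 2023.
Nothing else in the chronology tolls or restarts the period.
Rousseau filed on December 16, 2023, after the October 30, 2023 deadline, so the action is time-barred.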